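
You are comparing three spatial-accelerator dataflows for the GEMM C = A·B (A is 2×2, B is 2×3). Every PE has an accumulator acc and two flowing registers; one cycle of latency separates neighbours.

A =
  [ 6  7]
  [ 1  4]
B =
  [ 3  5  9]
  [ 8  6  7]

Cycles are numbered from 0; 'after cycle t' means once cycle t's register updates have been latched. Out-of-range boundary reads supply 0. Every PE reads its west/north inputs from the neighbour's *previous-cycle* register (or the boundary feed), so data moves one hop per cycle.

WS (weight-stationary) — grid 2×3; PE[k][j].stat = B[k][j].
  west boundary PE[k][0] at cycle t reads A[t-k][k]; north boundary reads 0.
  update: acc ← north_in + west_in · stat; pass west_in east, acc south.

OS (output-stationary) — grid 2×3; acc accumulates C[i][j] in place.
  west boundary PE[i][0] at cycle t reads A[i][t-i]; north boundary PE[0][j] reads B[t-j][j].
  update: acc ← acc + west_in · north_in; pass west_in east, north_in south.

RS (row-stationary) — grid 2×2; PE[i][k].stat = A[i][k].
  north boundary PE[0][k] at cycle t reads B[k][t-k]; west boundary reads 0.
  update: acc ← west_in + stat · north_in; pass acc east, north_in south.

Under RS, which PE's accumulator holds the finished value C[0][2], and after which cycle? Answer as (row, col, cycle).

RS: C[0][2] accumulates in PE[0][1]:
  0: (0,1).acc=0  regs=<0,0>
  1: (0,1).acc=74  regs=<74,8>
  2: (0,1).acc=72  regs=<72,6>
  3: (0,1).acc=103  regs=<103,7>

(row, col, cycle) = (0, 1, 3)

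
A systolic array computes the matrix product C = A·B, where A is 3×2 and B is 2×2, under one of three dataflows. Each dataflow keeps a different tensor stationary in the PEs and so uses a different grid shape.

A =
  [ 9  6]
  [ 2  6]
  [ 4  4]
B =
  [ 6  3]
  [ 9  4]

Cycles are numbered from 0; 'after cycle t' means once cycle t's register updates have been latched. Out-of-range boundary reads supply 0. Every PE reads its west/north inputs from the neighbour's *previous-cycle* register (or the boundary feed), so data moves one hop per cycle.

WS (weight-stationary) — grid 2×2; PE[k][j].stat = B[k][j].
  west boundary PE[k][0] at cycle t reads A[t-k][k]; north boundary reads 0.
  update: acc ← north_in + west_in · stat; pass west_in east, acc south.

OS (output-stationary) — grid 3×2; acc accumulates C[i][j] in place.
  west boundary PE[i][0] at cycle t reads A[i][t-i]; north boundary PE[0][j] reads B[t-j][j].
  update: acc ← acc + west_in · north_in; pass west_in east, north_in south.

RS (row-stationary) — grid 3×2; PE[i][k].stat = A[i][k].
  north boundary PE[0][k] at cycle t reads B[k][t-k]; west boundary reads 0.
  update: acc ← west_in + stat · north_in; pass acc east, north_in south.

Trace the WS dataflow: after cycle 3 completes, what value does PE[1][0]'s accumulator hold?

WS (2×2). Following PE[1][0] plus its west/north inputs:
  cycle 0: PE[0][0] → acc 54, east 9, south 54
  cycle 0: PE[1][0] → acc 0, east 0, south 0
  cycle 1: PE[0][0] → acc 12, east 2, south 12
  cycle 1: PE[1][0] → acc 108, east 6, south 108
  cycle 2: PE[0][0] → acc 24, east 4, south 24
  cycle 2: PE[1][0] → acc 66, east 6, south 66
  cycle 3: PE[0][0] → acc 0, east 0, south 0
  cycle 3: PE[1][0] → acc 60, east 4, south 60

PE[1][0].acc = 60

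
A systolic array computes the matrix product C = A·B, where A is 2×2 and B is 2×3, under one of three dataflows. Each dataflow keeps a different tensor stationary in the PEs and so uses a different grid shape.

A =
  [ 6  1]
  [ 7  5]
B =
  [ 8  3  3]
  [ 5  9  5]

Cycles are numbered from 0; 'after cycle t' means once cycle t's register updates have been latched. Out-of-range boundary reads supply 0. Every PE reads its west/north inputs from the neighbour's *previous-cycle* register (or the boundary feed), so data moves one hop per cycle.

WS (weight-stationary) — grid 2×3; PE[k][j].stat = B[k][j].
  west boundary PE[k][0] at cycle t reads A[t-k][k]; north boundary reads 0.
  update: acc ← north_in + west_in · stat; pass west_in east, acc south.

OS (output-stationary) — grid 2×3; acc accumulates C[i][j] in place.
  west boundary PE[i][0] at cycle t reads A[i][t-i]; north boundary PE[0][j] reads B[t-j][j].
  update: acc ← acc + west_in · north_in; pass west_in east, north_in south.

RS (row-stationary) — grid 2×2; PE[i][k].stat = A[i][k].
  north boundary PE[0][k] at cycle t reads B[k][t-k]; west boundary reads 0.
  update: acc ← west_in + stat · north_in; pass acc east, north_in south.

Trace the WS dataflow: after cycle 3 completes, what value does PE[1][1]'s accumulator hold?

PE[1][1].acc = 66

WS (2×3). Following PE[1][1] plus its west/north inputs:
  [0] (0,1) acc=0 (h:0 v:0)
  [0] (1,0) acc=0 (h:0 v:0)
  [0] (1,1) acc=0 (h:0 v:0)
  [1] (0,1) acc=18 (h:6 v:18)
  [1] (1,0) acc=53 (h:1 v:53)
  [1] (1,1) acc=0 (h:0 v:0)
  [2] (0,1) acc=21 (h:7 v:21)
  [2] (1,0) acc=81 (h:5 v:81)
  [2] (1,1) acc=27 (h:1 v:27)
  [3] (0,1) acc=0 (h:0 v:0)
  [3] (1,0) acc=0 (h:0 v:0)
  [3] (1,1) acc=66 (h:5 v:66)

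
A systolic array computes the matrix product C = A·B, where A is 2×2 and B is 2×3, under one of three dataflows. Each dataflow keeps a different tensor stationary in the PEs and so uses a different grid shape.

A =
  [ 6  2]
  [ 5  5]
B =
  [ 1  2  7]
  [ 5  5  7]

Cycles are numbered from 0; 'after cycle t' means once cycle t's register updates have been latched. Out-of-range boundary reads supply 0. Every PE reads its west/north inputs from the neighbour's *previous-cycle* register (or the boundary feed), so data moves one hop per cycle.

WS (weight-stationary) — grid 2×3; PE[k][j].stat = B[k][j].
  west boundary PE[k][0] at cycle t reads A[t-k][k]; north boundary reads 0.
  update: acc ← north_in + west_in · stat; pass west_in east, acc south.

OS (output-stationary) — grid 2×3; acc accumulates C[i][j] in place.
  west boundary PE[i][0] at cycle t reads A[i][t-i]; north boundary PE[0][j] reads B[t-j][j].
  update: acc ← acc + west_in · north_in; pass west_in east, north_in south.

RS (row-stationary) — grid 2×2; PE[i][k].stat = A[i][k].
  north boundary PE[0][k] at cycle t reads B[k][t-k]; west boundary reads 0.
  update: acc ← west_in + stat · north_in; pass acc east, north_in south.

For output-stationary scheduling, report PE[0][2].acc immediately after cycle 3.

PE[0][2].acc = 56

OS (2×3). Following PE[0][2] plus its west/north inputs:
  cycle 0: PE[0][1] → acc 0, east 0, south 0
  cycle 0: PE[0][2] → acc 0, east 0, south 0
  cycle 1: PE[0][1] → acc 12, east 6, south 2
  cycle 1: PE[0][2] → acc 0, east 0, south 0
  cycle 2: PE[0][1] → acc 22, east 2, south 5
  cycle 2: PE[0][2] → acc 42, east 6, south 7
  cycle 3: PE[0][1] → acc 22, east 0, south 0
  cycle 3: PE[0][2] → acc 56, east 2, south 7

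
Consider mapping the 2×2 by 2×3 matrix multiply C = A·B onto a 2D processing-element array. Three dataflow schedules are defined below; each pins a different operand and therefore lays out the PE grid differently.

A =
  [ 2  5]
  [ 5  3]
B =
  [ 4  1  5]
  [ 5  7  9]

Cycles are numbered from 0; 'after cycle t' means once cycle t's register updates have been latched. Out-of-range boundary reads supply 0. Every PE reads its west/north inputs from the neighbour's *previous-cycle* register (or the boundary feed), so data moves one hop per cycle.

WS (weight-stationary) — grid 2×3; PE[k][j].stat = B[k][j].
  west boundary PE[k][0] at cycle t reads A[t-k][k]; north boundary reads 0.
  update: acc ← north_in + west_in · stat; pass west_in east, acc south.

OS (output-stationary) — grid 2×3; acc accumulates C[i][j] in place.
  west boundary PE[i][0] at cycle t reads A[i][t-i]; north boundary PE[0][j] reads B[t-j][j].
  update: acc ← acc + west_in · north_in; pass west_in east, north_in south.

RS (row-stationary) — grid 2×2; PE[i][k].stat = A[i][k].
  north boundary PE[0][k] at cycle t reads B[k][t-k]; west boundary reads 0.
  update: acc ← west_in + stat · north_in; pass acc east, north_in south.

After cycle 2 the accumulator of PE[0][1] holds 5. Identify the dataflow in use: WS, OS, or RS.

Under WS (2×3), PE[0][1]:
  [0] (0,1) acc=0 (h:0 v:0)
  [1] (0,1) acc=2 (h:2 v:2)
  [2] (0,1) acc=5 (h:5 v:5)
Under OS (2×3), PE[0][1]:
  [0] (0,1) acc=0 (h:0 v:0)
  [1] (0,1) acc=2 (h:2 v:1)
  [2] (0,1) acc=37 (h:5 v:7)
Under RS (2×2), PE[0][1]:
  [0] (0,1) acc=0 (h:0 v:0)
  [1] (0,1) acc=33 (h:33 v:5)
  [2] (0,1) acc=37 (h:37 v:7)

dataflow = WS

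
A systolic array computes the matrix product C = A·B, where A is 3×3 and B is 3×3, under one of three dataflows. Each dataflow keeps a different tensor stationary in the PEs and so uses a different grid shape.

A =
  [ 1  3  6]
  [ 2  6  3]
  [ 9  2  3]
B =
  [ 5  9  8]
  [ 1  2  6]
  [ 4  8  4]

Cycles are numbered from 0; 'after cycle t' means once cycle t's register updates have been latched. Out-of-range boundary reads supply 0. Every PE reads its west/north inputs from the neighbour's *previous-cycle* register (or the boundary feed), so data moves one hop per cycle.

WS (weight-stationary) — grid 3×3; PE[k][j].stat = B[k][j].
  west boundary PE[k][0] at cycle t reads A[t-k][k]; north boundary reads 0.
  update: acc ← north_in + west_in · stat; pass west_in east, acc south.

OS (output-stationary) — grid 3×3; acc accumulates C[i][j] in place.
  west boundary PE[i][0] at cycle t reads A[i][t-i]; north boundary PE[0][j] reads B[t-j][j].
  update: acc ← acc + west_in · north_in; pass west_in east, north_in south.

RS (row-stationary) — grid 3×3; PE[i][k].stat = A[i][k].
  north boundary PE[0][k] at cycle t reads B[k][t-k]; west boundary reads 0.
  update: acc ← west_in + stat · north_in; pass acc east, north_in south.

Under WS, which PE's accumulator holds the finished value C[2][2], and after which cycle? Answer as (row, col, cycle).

Under WS, C[2][2] lands at PE[2][2]:
  [0] (2,2) acc=0 (h:0 v:0)
  [1] (2,2) acc=0 (h:0 v:0)
  [2] (2,2) acc=0 (h:0 v:0)
  [3] (2,2) acc=0 (h:0 v:0)
  [4] (2,2) acc=50 (h:6 v:50)
  [5] (2,2) acc=64 (h:3 v:64)
  [6] (2,2) acc=96 (h:3 v:96)

(row, col, cycle) = (2, 2, 6)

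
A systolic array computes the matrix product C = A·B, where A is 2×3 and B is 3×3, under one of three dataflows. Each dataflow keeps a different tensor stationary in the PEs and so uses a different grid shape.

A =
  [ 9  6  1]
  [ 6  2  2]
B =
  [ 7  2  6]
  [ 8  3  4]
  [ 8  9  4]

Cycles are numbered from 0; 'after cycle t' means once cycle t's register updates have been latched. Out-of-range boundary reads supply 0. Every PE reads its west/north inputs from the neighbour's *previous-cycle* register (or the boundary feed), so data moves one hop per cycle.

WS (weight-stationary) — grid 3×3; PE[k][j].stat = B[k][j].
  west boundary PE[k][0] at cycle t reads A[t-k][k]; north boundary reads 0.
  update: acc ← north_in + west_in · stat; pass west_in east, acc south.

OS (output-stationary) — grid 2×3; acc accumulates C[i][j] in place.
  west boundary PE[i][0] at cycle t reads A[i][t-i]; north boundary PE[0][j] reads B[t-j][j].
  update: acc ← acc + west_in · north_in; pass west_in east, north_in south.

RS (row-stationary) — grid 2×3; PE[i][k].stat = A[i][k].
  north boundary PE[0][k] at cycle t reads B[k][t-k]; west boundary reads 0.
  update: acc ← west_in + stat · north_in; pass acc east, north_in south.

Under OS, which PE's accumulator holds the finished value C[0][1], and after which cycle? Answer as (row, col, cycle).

OS — PE[0][1] is where C[0][1] collects:
  @0  [0,1]  acc 0  |  →0  ↓0
  @1  [0,1]  acc 18  |  →9  ↓2
  @2  [0,1]  acc 36  |  →6  ↓3
  @3  [0,1]  acc 45  |  →1  ↓9

(row, col, cycle) = (0, 1, 3)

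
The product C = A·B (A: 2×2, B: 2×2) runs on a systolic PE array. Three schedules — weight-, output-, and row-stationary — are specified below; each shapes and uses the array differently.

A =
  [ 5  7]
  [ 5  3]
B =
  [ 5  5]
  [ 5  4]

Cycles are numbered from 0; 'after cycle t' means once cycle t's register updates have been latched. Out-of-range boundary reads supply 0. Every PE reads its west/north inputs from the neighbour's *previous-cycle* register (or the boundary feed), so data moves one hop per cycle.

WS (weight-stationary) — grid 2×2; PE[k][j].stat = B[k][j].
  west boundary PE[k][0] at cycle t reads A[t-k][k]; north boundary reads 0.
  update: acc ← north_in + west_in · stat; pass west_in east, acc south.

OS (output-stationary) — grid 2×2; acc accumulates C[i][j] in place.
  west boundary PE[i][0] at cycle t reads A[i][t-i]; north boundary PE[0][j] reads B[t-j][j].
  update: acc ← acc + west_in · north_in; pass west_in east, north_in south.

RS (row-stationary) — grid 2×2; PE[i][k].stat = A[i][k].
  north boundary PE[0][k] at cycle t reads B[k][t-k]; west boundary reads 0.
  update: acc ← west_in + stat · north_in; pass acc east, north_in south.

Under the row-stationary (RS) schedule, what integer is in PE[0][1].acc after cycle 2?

RS (2×2). Following PE[0][1] plus its west/north inputs:
  step 0 · PE0,0: acc=25; fwd→25 fwd↓5
  step 0 · PE0,1: acc=0; fwd→0 fwd↓0
  step 1 · PE0,0: acc=25; fwd→25 fwd↓5
  step 1 · PE0,1: acc=60; fwd→60 fwd↓5
  step 2 · PE0,0: acc=0; fwd→0 fwd↓0
  step 2 · PE0,1: acc=53; fwd→53 fwd↓4

PE[0][1].acc = 53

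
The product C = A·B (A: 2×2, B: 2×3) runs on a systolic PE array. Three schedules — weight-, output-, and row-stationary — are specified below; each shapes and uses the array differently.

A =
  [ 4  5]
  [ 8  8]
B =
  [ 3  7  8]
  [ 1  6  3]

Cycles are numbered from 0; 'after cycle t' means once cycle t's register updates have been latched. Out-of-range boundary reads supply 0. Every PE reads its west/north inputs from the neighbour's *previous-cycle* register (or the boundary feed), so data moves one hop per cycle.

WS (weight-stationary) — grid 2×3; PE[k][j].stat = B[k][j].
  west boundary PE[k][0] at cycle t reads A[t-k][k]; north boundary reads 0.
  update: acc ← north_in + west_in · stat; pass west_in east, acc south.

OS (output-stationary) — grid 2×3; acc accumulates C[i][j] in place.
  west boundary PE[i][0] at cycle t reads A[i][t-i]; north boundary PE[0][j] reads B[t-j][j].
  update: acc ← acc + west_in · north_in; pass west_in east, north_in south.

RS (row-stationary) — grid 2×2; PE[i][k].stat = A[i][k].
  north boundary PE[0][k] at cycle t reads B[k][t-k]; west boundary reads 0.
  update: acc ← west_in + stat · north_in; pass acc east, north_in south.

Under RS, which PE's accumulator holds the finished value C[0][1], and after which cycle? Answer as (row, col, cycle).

Under RS, C[0][1] lands at PE[0][1]:
  c0 r0c1: 0 / 0 / 0
  c1 r0c1: 17 / 17 / 1
  c2 r0c1: 58 / 58 / 6

(row, col, cycle) = (0, 1, 2)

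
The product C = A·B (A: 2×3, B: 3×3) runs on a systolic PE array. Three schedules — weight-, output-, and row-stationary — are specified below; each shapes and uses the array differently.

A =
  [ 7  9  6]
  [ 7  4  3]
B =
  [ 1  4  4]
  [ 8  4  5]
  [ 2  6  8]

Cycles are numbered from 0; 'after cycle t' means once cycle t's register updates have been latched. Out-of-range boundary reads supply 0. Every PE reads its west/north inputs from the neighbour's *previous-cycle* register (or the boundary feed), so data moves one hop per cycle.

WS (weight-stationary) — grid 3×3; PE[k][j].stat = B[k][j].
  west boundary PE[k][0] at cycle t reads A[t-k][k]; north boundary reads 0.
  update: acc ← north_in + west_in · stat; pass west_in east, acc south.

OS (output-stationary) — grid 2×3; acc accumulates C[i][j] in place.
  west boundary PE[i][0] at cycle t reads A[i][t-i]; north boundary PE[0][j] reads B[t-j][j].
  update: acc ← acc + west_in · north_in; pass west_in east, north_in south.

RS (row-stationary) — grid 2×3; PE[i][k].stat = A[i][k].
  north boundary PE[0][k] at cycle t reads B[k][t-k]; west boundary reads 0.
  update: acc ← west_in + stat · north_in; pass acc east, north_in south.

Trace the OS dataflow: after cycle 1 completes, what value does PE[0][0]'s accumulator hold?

OS 2×3: PE[0][0] cycle-by-cycle (with neighbour feeds):
  after 0 — PE[0][0] acc=7, pass-E 7, pass-S 1
  after 1 — PE[0][0] acc=79, pass-E 9, pass-S 8

PE[0][0].acc = 79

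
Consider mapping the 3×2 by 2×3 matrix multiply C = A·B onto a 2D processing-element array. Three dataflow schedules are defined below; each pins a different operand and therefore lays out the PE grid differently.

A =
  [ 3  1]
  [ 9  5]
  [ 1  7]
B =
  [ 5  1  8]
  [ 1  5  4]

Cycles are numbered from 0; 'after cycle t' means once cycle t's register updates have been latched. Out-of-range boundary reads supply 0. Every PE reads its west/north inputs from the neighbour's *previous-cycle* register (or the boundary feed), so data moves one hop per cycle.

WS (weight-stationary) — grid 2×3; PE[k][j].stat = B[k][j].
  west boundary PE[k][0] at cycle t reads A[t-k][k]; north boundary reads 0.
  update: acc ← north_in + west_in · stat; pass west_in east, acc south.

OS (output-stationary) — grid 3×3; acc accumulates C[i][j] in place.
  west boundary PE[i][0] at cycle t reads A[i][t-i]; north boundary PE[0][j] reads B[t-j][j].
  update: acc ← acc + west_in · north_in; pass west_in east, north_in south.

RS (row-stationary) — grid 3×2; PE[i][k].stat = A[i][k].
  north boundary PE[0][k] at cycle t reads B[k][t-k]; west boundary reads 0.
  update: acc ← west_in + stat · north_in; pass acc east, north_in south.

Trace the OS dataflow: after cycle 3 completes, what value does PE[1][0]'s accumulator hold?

OS (3×3). Following PE[1][0] plus its west/north inputs:
  c0 r0c0: 15 / 3 / 5
  c0 r1c0: 0 / 0 / 0
  c1 r0c0: 16 / 1 / 1
  c1 r1c0: 45 / 9 / 5
  c2 r0c0: 16 / 0 / 0
  c2 r1c0: 50 / 5 / 1
  c3 r0c0: 16 / 0 / 0
  c3 r1c0: 50 / 0 / 0

PE[1][0].acc = 50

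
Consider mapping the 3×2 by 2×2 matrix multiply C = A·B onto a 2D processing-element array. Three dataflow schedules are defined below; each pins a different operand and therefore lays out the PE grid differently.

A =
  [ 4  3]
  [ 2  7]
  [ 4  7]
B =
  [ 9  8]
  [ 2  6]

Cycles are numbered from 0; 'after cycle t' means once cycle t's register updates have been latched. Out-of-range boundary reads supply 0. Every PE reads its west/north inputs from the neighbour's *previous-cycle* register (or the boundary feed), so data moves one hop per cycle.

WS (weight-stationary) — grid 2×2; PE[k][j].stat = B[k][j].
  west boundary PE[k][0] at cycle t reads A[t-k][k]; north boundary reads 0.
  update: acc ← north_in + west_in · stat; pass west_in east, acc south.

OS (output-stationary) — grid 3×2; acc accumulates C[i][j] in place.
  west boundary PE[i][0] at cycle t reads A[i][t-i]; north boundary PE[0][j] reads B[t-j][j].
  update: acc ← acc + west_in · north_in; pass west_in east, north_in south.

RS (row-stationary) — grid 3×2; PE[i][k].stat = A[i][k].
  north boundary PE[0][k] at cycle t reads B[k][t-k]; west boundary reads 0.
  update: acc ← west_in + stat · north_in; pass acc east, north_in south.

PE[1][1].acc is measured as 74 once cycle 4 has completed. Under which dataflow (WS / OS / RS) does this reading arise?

— WS: 2×2; PE[1][1] trace:
  cycle 0: PE[1][1] → acc 0, east 0, south 0
  cycle 1: PE[1][1] → acc 0, east 0, south 0
  cycle 2: PE[1][1] → acc 50, east 3, south 50
  cycle 3: PE[1][1] → acc 58, east 7, south 58
  cycle 4: PE[1][1] → acc 74, east 7, south 74
— OS: 3×2; PE[1][1] trace:
  cycle 0: PE[1][1] → acc 0, east 0, south 0
  cycle 1: PE[1][1] → acc 0, east 0, south 0
  cycle 2: PE[1][1] → acc 16, east 2, south 8
  cycle 3: PE[1][1] → acc 58, east 7, south 6
  cycle 4: PE[1][1] → acc 58, east 0, south 0
— RS: 3×2; PE[1][1] trace:
  cycle 0: PE[1][1] → acc 0, east 0, south 0
  cycle 1: PE[1][1] → acc 0, east 0, south 0
  cycle 2: PE[1][1] → acc 32, east 32, south 2
  cycle 3: PE[1][1] → acc 58, east 58, south 6
  cycle 4: PE[1][1] → acc 0, east 0, south 0

dataflow = WS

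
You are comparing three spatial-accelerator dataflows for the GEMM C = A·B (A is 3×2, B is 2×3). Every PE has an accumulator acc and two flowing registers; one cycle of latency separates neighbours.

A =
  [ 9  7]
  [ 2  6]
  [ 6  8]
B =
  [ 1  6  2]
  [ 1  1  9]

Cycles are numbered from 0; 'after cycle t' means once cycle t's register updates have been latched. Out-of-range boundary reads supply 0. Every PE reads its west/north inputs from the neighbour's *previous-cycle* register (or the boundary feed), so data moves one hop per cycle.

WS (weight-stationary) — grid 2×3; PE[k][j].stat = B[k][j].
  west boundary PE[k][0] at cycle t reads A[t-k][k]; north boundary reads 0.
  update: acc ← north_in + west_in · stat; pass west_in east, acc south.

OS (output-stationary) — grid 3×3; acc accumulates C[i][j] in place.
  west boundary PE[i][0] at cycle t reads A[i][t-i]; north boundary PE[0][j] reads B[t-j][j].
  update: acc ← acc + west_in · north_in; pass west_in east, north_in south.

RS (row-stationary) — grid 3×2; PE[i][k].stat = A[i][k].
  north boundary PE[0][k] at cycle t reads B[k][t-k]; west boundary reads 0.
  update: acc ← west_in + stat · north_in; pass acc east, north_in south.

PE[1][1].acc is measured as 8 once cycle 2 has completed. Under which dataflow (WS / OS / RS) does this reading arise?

dataflow = RS

— WS: 2×3; PE[1][1] trace:
  [0] (1,1) acc=0 (h:0 v:0)
  [1] (1,1) acc=0 (h:0 v:0)
  [2] (1,1) acc=61 (h:7 v:61)
— OS: 3×3; PE[1][1] trace:
  [0] (1,1) acc=0 (h:0 v:0)
  [1] (1,1) acc=0 (h:0 v:0)
  [2] (1,1) acc=12 (h:2 v:6)
— RS: 3×2; PE[1][1] trace:
  [0] (1,1) acc=0 (h:0 v:0)
  [1] (1,1) acc=0 (h:0 v:0)
  [2] (1,1) acc=8 (h:8 v:1)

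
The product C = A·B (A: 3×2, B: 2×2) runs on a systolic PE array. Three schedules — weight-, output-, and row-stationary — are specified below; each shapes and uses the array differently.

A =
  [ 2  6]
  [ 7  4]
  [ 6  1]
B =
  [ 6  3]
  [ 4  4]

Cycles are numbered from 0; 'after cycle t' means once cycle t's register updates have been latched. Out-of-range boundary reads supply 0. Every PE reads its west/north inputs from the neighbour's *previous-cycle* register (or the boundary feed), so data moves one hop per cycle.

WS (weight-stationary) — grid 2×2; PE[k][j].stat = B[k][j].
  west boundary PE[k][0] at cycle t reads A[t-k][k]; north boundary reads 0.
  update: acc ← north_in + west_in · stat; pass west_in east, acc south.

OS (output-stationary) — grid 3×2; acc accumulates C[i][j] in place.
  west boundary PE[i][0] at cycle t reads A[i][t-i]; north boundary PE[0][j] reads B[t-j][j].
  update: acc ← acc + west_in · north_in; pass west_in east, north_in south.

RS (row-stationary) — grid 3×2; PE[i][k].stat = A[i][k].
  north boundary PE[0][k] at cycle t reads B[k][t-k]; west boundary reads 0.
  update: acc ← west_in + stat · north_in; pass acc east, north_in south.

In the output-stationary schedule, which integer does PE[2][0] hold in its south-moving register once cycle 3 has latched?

register = 4

OS 3×2: PE[2][0] cycle-by-cycle (with neighbour feeds):
  c0 r1c0: 0 / 0 / 0
  c0 r2c0: 0 / 0 / 0
  c1 r1c0: 42 / 7 / 6
  c1 r2c0: 0 / 0 / 0
  c2 r1c0: 58 / 4 / 4
  c2 r2c0: 36 / 6 / 6
  c3 r1c0: 58 / 0 / 0
  c3 r2c0: 40 / 1 / 4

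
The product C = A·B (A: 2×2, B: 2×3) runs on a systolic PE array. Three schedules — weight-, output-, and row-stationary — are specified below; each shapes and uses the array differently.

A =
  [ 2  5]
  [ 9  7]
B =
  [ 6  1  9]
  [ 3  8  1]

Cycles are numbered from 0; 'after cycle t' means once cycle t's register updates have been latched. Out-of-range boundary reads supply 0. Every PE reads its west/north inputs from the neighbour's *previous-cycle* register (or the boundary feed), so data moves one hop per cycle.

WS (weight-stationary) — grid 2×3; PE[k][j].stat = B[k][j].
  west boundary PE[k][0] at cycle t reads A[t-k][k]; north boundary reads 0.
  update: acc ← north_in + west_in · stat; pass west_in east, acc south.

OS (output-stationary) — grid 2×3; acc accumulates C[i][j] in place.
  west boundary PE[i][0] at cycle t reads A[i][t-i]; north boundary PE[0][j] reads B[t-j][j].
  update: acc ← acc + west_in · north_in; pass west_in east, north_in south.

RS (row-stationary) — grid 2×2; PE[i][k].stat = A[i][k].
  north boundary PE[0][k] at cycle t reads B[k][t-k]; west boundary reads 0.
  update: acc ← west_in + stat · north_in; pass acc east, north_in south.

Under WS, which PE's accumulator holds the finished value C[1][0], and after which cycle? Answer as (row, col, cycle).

Under WS, C[1][0] lands at PE[1][0]:
  step 0 · PE1,0: acc=0; fwd→0 fwd↓0
  step 1 · PE1,0: acc=27; fwd→5 fwd↓27
  step 2 · PE1,0: acc=75; fwd→7 fwd↓75

(row, col, cycle) = (1, 0, 2)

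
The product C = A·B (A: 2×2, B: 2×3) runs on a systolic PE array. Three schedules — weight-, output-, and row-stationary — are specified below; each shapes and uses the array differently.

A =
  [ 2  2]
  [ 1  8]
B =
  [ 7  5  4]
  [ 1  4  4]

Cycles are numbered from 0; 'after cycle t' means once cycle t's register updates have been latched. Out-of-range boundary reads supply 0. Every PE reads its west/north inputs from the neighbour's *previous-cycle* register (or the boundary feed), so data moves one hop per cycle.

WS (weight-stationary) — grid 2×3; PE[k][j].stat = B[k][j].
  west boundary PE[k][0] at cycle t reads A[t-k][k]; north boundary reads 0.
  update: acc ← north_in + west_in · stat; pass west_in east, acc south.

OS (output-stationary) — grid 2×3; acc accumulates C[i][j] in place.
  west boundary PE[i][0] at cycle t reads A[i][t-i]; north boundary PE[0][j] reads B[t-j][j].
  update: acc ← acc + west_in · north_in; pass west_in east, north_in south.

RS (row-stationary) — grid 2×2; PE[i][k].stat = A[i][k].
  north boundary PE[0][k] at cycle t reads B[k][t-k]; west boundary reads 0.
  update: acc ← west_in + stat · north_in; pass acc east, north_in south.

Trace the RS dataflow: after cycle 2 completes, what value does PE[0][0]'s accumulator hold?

RS on a 2×2 grid — tracing PE[0][0] and its feeders:
  t=0 PE[0][0]: acc=14 h=14 v=7
  t=1 PE[0][0]: acc=10 h=10 v=5
  t=2 PE[0][0]: acc=8 h=8 v=4

PE[0][0].acc = 8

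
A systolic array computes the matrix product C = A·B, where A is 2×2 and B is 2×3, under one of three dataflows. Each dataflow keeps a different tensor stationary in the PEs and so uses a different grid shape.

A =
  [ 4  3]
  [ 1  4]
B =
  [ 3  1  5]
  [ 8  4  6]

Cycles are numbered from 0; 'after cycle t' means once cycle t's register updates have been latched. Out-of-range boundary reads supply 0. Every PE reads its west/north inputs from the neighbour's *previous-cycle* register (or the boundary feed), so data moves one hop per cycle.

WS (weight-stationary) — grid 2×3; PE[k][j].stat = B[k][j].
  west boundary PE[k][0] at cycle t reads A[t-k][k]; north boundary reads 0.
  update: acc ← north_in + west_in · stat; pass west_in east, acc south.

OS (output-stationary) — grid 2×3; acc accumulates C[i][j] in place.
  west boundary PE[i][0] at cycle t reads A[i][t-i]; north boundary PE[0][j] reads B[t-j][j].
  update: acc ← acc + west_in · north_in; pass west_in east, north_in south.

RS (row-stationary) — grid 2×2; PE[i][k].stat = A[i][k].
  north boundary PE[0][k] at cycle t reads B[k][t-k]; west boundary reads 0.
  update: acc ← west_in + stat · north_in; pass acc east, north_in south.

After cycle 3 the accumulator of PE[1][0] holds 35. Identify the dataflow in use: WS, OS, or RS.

Under WS (2×3), PE[1][0]:
  0: (1,0).acc=0  regs=<0,0>
  1: (1,0).acc=36  regs=<3,36>
  2: (1,0).acc=35  regs=<4,35>
  3: (1,0).acc=0  regs=<0,0>
Under OS (2×3), PE[1][0]:
  0: (1,0).acc=0  regs=<0,0>
  1: (1,0).acc=3  regs=<1,3>
  2: (1,0).acc=35  regs=<4,8>
  3: (1,0).acc=35  regs=<0,0>
Under RS (2×2), PE[1][0]:
  0: (1,0).acc=0  regs=<0,0>
  1: (1,0).acc=3  regs=<3,3>
  2: (1,0).acc=1  regs=<1,1>
  3: (1,0).acc=5  regs=<5,5>

dataflow = OS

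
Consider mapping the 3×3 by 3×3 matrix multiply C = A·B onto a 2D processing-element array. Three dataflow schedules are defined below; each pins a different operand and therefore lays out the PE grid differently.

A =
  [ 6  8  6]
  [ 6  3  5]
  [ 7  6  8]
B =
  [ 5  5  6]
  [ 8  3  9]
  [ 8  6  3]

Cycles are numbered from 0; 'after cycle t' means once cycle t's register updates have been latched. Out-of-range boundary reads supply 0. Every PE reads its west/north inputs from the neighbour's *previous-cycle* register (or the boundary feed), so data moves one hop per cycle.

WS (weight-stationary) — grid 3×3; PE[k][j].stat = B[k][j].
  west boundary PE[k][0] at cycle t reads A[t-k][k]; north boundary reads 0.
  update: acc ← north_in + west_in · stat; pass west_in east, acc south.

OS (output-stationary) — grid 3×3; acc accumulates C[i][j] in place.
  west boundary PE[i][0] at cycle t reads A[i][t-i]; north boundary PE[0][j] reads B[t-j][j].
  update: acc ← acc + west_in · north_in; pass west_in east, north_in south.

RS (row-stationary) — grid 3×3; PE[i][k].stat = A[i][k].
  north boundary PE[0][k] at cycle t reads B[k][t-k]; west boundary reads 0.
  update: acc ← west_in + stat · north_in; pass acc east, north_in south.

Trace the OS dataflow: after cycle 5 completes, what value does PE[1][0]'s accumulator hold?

PE[1][0].acc = 94

OS 3×3: PE[1][0] cycle-by-cycle (with neighbour feeds):
  c0 r0c0: 30 / 6 / 5
  c0 r1c0: 0 / 0 / 0
  c1 r0c0: 94 / 8 / 8
  c1 r1c0: 30 / 6 / 5
  c2 r0c0: 142 / 6 / 8
  c2 r1c0: 54 / 3 / 8
  c3 r0c0: 142 / 0 / 0
  c3 r1c0: 94 / 5 / 8
  c4 r0c0: 142 / 0 / 0
  c4 r1c0: 94 / 0 / 0
  c5 r0c0: 142 / 0 / 0
  c5 r1c0: 94 / 0 / 0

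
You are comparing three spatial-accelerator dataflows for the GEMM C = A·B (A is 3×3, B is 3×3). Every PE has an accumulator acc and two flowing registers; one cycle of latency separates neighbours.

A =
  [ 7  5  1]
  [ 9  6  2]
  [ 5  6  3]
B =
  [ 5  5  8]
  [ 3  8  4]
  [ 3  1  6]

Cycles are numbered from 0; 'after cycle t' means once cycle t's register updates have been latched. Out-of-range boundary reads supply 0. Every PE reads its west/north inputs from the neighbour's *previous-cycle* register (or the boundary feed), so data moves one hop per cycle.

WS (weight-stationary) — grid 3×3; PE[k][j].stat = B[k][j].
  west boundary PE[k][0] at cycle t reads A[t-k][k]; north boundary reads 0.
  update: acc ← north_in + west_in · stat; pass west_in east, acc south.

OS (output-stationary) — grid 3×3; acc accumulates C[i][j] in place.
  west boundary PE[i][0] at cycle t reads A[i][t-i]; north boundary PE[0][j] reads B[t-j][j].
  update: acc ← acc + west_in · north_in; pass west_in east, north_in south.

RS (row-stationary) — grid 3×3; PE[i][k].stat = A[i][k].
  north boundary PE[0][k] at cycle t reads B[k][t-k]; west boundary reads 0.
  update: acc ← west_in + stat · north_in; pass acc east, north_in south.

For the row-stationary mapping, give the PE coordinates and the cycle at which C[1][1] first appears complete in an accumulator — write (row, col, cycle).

(row, col, cycle) = (1, 2, 4)

RS — PE[1][2] is where C[1][1] collects:
  @0  [1,2]  acc 0  |  →0  ↓0
  @1  [1,2]  acc 0  |  →0  ↓0
  @2  [1,2]  acc 0  |  →0  ↓0
  @3  [1,2]  acc 69  |  →69  ↓3
  @4  [1,2]  acc 95  |  →95  ↓1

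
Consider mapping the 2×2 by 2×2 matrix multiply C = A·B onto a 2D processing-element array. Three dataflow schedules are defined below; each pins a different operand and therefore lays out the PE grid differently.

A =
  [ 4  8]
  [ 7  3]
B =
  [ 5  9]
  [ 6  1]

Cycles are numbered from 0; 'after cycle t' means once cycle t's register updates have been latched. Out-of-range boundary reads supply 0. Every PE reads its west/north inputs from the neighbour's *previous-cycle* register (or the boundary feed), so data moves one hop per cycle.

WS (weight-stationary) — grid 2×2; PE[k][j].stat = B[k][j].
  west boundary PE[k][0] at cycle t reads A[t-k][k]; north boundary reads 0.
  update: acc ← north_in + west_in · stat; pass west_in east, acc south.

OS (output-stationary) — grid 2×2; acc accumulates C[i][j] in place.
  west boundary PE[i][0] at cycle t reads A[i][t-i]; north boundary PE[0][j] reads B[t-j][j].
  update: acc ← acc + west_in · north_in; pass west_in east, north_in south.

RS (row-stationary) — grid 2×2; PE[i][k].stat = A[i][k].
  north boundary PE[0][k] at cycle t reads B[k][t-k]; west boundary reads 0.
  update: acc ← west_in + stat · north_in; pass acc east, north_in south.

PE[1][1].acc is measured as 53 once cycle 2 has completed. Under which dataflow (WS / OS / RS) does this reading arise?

WS (2×2 grid), PE[1][1]:
  @0  [1,1]  acc 0  |  →0  ↓0
  @1  [1,1]  acc 0  |  →0  ↓0
  @2  [1,1]  acc 44  |  →8  ↓44
OS (2×2 grid), PE[1][1]:
  @0  [1,1]  acc 0  |  →0  ↓0
  @1  [1,1]  acc 0  |  →0  ↓0
  @2  [1,1]  acc 63  |  →7  ↓9
RS (2×2 grid), PE[1][1]:
  @0  [1,1]  acc 0  |  →0  ↓0
  @1  [1,1]  acc 0  |  →0  ↓0
  @2  [1,1]  acc 53  |  →53  ↓6

dataflow = RS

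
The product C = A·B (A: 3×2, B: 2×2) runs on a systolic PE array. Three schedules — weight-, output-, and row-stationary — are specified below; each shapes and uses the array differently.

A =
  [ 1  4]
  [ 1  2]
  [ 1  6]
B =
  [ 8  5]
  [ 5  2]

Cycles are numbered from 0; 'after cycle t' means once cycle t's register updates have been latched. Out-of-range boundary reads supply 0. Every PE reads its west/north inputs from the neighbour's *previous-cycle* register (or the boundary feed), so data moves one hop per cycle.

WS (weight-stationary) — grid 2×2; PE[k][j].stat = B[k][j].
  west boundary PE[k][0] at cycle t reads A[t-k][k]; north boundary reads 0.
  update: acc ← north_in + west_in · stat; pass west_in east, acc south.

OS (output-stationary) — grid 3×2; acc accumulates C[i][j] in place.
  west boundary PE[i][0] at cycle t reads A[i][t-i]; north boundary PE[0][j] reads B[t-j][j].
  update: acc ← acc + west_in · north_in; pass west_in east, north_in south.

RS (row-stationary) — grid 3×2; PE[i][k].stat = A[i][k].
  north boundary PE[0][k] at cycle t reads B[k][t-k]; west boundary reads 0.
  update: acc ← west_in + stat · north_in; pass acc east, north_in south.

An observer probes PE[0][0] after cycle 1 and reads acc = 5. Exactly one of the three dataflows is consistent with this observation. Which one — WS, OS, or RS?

Under WS (2×2), PE[0][0]:
  0: (0,0).acc=8  regs=<1,8>
  1: (0,0).acc=8  regs=<1,8>
Under OS (3×2), PE[0][0]:
  0: (0,0).acc=8  regs=<1,8>
  1: (0,0).acc=28  regs=<4,5>
Under RS (3×2), PE[0][0]:
  0: (0,0).acc=8  regs=<8,8>
  1: (0,0).acc=5  regs=<5,5>

dataflow = RS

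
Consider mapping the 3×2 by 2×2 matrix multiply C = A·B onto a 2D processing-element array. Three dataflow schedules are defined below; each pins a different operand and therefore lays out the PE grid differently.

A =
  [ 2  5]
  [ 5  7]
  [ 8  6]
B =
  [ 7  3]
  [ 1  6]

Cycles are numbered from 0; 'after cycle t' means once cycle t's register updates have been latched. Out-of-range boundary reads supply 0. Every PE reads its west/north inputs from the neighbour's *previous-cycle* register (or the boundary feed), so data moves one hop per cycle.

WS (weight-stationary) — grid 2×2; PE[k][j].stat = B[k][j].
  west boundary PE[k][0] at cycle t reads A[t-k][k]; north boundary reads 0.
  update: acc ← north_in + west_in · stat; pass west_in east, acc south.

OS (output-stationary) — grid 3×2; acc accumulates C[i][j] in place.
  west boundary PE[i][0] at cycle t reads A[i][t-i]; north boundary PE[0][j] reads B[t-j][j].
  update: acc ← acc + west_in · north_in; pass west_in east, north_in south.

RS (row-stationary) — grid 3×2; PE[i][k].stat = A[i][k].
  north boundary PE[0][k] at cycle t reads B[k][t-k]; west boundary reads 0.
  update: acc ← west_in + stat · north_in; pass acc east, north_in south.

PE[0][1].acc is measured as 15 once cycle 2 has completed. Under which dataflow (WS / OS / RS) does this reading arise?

dataflow = WS

Under WS (2×2), PE[0][1]:
  after 0 — PE[0][1] acc=0, pass-E 0, pass-S 0
  after 1 — PE[0][1] acc=6, pass-E 2, pass-S 6
  after 2 — PE[0][1] acc=15, pass-E 5, pass-S 15
Under OS (3×2), PE[0][1]:
  after 0 — PE[0][1] acc=0, pass-E 0, pass-S 0
  after 1 — PE[0][1] acc=6, pass-E 2, pass-S 3
  after 2 — PE[0][1] acc=36, pass-E 5, pass-S 6
Under RS (3×2), PE[0][1]:
  after 0 — PE[0][1] acc=0, pass-E 0, pass-S 0
  after 1 — PE[0][1] acc=19, pass-E 19, pass-S 1
  after 2 — PE[0][1] acc=36, pass-E 36, pass-S 6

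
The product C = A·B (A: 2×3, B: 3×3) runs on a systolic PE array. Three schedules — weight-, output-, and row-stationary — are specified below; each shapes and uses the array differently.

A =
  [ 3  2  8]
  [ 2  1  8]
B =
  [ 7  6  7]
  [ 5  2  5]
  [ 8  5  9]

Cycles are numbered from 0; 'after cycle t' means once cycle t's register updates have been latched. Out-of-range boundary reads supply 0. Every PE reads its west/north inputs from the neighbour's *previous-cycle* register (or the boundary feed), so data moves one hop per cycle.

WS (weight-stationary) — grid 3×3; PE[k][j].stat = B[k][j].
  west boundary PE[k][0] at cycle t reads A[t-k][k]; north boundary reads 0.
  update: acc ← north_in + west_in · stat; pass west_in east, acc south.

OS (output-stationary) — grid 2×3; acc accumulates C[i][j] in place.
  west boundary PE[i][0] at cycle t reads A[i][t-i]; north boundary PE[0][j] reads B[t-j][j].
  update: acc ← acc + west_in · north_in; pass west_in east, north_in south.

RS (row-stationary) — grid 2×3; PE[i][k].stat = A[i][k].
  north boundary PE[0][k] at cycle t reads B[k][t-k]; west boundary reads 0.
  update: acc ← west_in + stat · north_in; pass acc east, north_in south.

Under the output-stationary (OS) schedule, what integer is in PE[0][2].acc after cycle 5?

OS on a 2×3 grid — tracing PE[0][2] and its feeders:
  @0  [0,1]  acc 0  |  →0  ↓0
  @0  [0,2]  acc 0  |  →0  ↓0
  @1  [0,1]  acc 18  |  →3  ↓6
  @1  [0,2]  acc 0  |  →0  ↓0
  @2  [0,1]  acc 22  |  →2  ↓2
  @2  [0,2]  acc 21  |  →3  ↓7
  @3  [0,1]  acc 62  |  →8  ↓5
  @3  [0,2]  acc 31  |  →2  ↓5
  @4  [0,1]  acc 62  |  →0  ↓0
  @4  [0,2]  acc 103  |  →8  ↓9
  @5  [0,1]  acc 62  |  →0  ↓0
  @5  [0,2]  acc 103  |  →0  ↓0

PE[0][2].acc = 103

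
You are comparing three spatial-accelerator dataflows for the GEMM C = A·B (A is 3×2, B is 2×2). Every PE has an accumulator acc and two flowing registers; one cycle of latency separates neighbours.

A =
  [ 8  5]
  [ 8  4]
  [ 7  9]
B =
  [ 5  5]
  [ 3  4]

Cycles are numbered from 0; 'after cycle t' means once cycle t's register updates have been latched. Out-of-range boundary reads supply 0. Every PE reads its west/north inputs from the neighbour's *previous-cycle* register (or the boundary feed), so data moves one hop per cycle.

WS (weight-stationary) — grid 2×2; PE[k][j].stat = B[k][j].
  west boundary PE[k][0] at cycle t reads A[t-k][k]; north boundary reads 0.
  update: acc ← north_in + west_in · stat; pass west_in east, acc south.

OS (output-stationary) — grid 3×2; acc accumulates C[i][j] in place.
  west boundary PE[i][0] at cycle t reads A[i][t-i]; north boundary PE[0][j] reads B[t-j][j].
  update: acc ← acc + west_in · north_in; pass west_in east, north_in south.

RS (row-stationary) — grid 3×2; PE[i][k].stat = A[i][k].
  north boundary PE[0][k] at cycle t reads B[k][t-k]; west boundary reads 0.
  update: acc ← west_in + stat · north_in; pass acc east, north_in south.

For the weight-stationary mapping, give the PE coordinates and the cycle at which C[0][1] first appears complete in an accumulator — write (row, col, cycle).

WS: C[0][1] accumulates in PE[1][1]:
  c0 r1c1: 0 / 0 / 0
  c1 r1c1: 0 / 0 / 0
  c2 r1c1: 60 / 5 / 60

(row, col, cycle) = (1, 1, 2)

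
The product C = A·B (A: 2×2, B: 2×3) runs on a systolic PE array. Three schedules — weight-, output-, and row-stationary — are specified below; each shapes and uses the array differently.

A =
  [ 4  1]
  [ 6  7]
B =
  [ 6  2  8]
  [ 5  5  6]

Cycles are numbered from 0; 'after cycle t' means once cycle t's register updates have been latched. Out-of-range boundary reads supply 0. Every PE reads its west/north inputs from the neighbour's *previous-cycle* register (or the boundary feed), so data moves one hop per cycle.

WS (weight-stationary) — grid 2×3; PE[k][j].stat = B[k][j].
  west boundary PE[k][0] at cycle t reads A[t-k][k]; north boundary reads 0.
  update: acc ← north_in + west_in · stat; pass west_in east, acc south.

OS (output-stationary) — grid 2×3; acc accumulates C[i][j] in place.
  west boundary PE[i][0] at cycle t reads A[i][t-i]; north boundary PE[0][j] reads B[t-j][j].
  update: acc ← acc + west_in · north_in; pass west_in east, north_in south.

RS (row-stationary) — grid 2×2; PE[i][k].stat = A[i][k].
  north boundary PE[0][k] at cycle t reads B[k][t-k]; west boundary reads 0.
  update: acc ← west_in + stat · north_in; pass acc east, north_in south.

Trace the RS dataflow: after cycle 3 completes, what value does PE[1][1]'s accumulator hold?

PE[1][1].acc = 47

RS on a 2×2 grid — tracing PE[1][1] and its feeders:
  t=0 PE[0][1]: acc=0 h=0 v=0
  t=0 PE[1][0]: acc=0 h=0 v=0
  t=0 PE[1][1]: acc=0 h=0 v=0
  t=1 PE[0][1]: acc=29 h=29 v=5
  t=1 PE[1][0]: acc=36 h=36 v=6
  t=1 PE[1][1]: acc=0 h=0 v=0
  t=2 PE[0][1]: acc=13 h=13 v=5
  t=2 PE[1][0]: acc=12 h=12 v=2
  t=2 PE[1][1]: acc=71 h=71 v=5
  t=3 PE[0][1]: acc=38 h=38 v=6
  t=3 PE[1][0]: acc=48 h=48 v=8
  t=3 PE[1][1]: acc=47 h=47 v=5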